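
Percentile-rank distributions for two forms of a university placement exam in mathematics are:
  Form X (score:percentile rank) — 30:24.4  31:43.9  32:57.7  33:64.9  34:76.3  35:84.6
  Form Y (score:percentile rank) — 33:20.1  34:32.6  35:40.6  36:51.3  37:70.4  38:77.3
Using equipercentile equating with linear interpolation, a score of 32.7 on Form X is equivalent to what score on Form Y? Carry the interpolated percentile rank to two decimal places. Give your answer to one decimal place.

36.6

PR of 32.7 on Form X: 57.7 + (32.7 − 32)/(33 − 32) × (64.9 − 57.7) = 62.74
On Form Y, PR 62.74 falls between score 36 (PR 51.3) and 37 (PR 70.4).
Interpolate: 36 + (62.74 − 51.3)/(70.4 − 51.3) × (37 − 36) = 36.6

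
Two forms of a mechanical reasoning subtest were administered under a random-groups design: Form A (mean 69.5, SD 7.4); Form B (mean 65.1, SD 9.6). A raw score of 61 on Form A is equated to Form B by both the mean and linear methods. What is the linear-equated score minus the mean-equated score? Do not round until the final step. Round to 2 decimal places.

-2.53

Mean-equated: 61 + (65.1 − 69.5) = 56.60
Linear-equated: (9.6/7.4)(61 − 69.5) + 65.1 = 54.073
Difference = 54.073 − 56.60 = -2.53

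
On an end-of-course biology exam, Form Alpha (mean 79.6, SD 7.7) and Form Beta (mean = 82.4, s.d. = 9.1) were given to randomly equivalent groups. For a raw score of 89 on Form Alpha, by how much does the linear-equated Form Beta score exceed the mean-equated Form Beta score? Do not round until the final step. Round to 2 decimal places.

Mean-equated: 89 + (82.4 − 79.6) = 91.80
Linear-equated: (9.1/7.7)(89 − 79.6) + 82.4 = 93.509
Difference = 93.509 − 91.80 = 1.71

1.71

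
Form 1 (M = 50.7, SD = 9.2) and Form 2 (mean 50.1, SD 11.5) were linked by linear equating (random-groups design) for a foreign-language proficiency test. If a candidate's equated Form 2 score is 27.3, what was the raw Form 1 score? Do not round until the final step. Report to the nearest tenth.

32.5

Invert y = (SD_Y/SD_X)(x − M_X) + M_Y:
x = (SD_X/SD_Y)(y − M_Y) + M_X = (9.2/11.5)(27.3 − 50.1) + 50.7
x = 0.800000 × -22.800 + 50.7 = 32.5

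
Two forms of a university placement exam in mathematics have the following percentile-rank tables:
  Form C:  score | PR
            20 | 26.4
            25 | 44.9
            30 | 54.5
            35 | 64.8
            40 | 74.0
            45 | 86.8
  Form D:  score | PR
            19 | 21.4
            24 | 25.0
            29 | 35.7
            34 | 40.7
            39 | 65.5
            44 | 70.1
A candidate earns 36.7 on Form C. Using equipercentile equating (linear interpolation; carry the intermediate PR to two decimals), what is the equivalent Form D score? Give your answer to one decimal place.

41.6

PR of 36.7 on Form C: 64.8 + (36.7 − 35)/(40 − 35) × (74.0 − 64.8) = 67.93
On Form D, PR 67.93 falls between score 39 (PR 65.5) and 44 (PR 70.1).
Interpolate: 39 + (67.93 − 65.5)/(70.1 − 65.5) × (44 − 39) = 41.6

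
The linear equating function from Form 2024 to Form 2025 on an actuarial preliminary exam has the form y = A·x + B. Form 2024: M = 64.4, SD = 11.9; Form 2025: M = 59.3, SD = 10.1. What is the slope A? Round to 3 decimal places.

0.849

A = SD_Y / SD_X = 10.1 / 11.9 = 0.849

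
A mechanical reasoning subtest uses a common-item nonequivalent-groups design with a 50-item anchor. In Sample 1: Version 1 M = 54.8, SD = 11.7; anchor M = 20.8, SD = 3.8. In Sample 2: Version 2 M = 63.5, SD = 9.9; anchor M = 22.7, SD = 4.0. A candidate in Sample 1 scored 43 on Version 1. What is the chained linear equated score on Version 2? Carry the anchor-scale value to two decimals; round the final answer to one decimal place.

49.3

Version 1 → anchor (Sample 1): v = (3.8/11.7)(43 − 54.8) + 20.8 = 16.97
anchor → Version 2 (Sample 2): y = (9.9/4.0)(16.97 − 22.7) + 63.5 = 49.3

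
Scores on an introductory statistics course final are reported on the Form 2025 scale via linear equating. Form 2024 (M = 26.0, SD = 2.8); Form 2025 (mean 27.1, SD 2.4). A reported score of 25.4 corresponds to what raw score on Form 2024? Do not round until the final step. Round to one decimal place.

24.0

Invert y = (SD_Y/SD_X)(x − M_X) + M_Y:
x = (SD_X/SD_Y)(y − M_Y) + M_X = (2.8/2.4)(25.4 − 27.1) + 26.0
x = 1.166667 × -1.700 + 26.0 = 24.0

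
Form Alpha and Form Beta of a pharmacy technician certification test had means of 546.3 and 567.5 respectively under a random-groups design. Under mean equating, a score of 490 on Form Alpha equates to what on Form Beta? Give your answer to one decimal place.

511.2

Mean equating: y = x + (M_Y − M_X) = 490 + (567.5 − 546.3) = 511.2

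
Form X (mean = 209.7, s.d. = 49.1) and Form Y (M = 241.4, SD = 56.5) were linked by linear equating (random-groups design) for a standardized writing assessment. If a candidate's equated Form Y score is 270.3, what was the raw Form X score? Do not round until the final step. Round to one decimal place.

234.8

Invert y = (SD_Y/SD_X)(x − M_X) + M_Y:
x = (SD_X/SD_Y)(y − M_Y) + M_X = (49.1/56.5)(270.3 − 241.4) + 209.7
x = 0.869027 × 28.900 + 209.7 = 234.8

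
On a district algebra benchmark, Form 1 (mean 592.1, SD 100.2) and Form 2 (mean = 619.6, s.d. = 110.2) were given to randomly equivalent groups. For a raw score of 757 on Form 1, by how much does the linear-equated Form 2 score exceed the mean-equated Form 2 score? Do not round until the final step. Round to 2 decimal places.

16.46

Mean-equated: 757 + (619.6 − 592.1) = 784.50
Linear-equated: (110.2/100.2)(757 − 592.1) + 619.6 = 800.957
Difference = 800.957 − 784.50 = 16.46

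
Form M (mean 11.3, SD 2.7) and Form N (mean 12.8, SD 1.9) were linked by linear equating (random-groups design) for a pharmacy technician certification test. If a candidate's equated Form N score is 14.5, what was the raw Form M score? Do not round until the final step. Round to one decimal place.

13.7

Invert y = (SD_Y/SD_X)(x − M_X) + M_Y:
x = (SD_X/SD_Y)(y − M_Y) + M_X = (2.7/1.9)(14.5 − 12.8) + 11.3
x = 1.421053 × 1.700 + 11.3 = 13.7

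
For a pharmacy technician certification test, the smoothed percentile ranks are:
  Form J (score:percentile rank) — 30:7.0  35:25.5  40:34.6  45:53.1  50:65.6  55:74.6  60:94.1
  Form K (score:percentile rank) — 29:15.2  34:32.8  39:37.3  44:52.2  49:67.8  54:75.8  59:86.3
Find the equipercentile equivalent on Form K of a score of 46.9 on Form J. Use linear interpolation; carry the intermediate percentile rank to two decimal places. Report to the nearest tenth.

PR of 46.9 on Form J: 53.1 + (46.9 − 45)/(50 − 45) × (65.6 − 53.1) = 57.85
On Form K, PR 57.85 falls between score 44 (PR 52.2) and 49 (PR 67.8).
Interpolate: 44 + (57.85 − 52.2)/(67.8 − 52.2) × (49 − 44) = 45.8

45.8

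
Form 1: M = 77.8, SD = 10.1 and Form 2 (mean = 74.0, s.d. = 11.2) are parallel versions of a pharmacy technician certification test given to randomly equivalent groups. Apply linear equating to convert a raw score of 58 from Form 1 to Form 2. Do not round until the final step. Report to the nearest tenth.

Linear equating: y = (SD_Y/SD_X)(x − M_X) + M_Y
y = (11.2/10.1)(58 − 77.8) + 74.0
y = 1.108911 × -19.8 + 74.0 = -21.9564 + 74.0 = 52.0

52.0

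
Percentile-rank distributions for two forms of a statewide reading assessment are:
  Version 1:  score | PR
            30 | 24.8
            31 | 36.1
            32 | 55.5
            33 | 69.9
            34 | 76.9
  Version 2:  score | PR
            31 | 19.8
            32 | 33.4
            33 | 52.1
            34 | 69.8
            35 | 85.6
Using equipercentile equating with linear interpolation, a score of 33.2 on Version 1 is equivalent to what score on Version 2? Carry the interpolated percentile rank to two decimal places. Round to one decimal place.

PR of 33.2 on Version 1: 69.9 + (33.2 − 33)/(34 − 33) × (76.9 − 69.9) = 71.30
On Version 2, PR 71.30 falls between score 34 (PR 69.8) and 35 (PR 85.6).
Interpolate: 34 + (71.30 − 69.8)/(85.6 − 69.8) × (35 − 34) = 34.1

34.1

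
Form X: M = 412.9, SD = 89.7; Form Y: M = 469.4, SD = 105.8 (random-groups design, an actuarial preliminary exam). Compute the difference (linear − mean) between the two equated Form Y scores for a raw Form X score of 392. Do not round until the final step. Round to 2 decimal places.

-3.75

Mean-equated: 392 + (469.4 − 412.9) = 448.50
Linear-equated: (105.8/89.7)(392 − 412.9) + 469.4 = 444.749
Difference = 444.749 − 448.50 = -3.75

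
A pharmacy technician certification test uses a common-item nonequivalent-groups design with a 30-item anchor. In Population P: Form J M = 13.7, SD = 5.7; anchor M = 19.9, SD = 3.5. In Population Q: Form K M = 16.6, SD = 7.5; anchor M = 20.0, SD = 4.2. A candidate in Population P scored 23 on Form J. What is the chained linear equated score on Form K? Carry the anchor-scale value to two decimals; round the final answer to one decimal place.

26.6

Form J → anchor (Population P): v = (3.5/5.7)(23 − 13.7) + 19.9 = 25.61
anchor → Form K (Population Q): y = (7.5/4.2)(25.61 − 20.0) + 16.6 = 26.6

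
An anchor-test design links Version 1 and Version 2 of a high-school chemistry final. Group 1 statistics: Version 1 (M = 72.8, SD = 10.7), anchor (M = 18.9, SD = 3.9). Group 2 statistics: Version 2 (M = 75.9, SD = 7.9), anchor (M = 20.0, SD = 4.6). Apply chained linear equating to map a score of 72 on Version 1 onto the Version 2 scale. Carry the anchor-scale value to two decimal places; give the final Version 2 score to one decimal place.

Version 1 → anchor (Group 1): v = (3.9/10.7)(72 − 72.8) + 18.9 = 18.61
anchor → Version 2 (Group 2): y = (7.9/4.6)(18.61 − 20.0) + 75.9 = 73.5

73.5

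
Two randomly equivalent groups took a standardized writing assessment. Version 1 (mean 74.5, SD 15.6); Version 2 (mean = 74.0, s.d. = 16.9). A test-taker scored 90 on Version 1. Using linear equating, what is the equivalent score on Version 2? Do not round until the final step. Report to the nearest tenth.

90.8

Linear equating: y = (SD_Y/SD_X)(x − M_X) + M_Y
y = (16.9/15.6)(90 − 74.5) + 74.0
y = 1.083333 × 15.5 + 74.0 = 16.7917 + 74.0 = 90.8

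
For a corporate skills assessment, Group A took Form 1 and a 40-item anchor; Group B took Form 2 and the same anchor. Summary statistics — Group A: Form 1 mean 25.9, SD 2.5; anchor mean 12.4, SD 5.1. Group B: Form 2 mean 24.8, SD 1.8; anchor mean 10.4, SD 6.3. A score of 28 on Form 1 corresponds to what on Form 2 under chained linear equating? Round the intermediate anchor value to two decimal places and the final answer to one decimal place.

26.6

Form 1 → anchor (Group A): v = (5.1/2.5)(28 − 25.9) + 12.4 = 16.68
anchor → Form 2 (Group B): y = (1.8/6.3)(16.68 − 10.4) + 24.8 = 26.6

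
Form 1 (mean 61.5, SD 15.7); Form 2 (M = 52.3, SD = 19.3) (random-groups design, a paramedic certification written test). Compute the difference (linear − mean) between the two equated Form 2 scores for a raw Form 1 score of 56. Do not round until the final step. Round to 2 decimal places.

-1.26

Mean-equated: 56 + (52.3 − 61.5) = 46.80
Linear-equated: (19.3/15.7)(56 − 61.5) + 52.3 = 45.539
Difference = 45.539 − 46.80 = -1.26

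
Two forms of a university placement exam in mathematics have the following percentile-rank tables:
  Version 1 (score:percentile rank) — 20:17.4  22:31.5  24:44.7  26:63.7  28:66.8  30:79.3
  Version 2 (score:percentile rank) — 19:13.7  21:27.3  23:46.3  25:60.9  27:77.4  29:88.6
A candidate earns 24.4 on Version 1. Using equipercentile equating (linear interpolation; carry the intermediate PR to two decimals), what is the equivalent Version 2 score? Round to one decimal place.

PR of 24.4 on Version 1: 44.7 + (24.4 − 24)/(26 − 24) × (63.7 − 44.7) = 48.50
On Version 2, PR 48.50 falls between score 23 (PR 46.3) and 25 (PR 60.9).
Interpolate: 23 + (48.50 − 46.3)/(60.9 − 46.3) × (25 − 23) = 23.3

23.3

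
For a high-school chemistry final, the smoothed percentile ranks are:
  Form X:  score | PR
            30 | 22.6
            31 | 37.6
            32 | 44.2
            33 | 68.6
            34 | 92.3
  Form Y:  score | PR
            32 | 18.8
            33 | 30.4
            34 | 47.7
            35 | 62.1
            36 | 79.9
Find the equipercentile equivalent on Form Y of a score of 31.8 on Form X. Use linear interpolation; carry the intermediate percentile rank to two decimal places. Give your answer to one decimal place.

33.7

PR of 31.8 on Form X: 37.6 + (31.8 − 31)/(32 − 31) × (44.2 − 37.6) = 42.88
On Form Y, PR 42.88 falls between score 33 (PR 30.4) and 34 (PR 47.7).
Interpolate: 33 + (42.88 − 30.4)/(47.7 − 30.4) × (34 − 33) = 33.7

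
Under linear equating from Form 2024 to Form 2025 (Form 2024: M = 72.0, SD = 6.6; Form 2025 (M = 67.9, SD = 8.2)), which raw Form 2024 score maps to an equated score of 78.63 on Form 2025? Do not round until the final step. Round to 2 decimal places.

80.64

Invert y = (SD_Y/SD_X)(x − M_X) + M_Y:
x = (SD_X/SD_Y)(y − M_Y) + M_X = (6.6/8.2)(78.63 − 67.9) + 72.0
x = 0.804878 × 10.730 + 72.0 = 80.64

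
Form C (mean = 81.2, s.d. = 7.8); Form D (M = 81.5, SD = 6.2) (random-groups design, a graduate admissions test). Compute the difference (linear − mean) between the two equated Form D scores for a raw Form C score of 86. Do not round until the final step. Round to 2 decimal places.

-0.98

Mean-equated: 86 + (81.5 − 81.2) = 86.30
Linear-equated: (6.2/7.8)(86 − 81.2) + 81.5 = 85.315
Difference = 85.315 − 86.30 = -0.98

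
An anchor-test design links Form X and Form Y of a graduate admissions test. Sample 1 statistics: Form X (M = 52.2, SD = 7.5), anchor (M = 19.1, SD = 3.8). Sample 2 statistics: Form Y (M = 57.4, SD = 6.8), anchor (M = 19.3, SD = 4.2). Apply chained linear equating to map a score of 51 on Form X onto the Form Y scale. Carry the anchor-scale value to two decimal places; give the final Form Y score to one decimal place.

Form X → anchor (Sample 1): v = (3.8/7.5)(51 − 52.2) + 19.1 = 18.49
anchor → Form Y (Sample 2): y = (6.8/4.2)(18.49 − 19.3) + 57.4 = 56.1

56.1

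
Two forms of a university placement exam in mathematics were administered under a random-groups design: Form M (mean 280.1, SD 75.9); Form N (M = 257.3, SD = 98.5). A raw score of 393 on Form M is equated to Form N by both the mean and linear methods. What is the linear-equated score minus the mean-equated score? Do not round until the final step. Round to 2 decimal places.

Mean-equated: 393 + (257.3 − 280.1) = 370.20
Linear-equated: (98.5/75.9)(393 − 280.1) + 257.3 = 403.817
Difference = 403.817 − 370.20 = 33.62

33.62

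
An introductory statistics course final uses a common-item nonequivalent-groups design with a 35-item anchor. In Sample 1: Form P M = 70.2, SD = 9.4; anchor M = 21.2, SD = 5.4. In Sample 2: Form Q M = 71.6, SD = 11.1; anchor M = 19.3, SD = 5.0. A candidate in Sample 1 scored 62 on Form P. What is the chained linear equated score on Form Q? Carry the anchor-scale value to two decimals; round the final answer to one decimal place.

65.4

Form P → anchor (Sample 1): v = (5.4/9.4)(62 − 70.2) + 21.2 = 16.49
anchor → Form Q (Sample 2): y = (11.1/5.0)(16.49 − 19.3) + 71.6 = 65.4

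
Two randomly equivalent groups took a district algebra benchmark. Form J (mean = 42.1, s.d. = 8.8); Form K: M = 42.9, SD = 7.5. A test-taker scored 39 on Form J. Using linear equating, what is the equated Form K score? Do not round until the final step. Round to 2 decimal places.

40.26

Linear equating: y = (SD_Y/SD_X)(x − M_X) + M_Y
y = (7.5/8.8)(39 − 42.1) + 42.9
y = 0.852273 × -3.1 + 42.9 = -2.6420 + 42.9 = 40.26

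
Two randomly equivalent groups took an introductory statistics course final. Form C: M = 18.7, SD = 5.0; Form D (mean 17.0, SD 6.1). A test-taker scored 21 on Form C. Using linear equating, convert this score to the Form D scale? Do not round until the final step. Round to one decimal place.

19.8

Linear equating: y = (SD_Y/SD_X)(x − M_X) + M_Y
y = (6.1/5.0)(21 − 18.7) + 17.0
y = 1.220000 × 2.3 + 17.0 = 2.8060 + 17.0 = 19.8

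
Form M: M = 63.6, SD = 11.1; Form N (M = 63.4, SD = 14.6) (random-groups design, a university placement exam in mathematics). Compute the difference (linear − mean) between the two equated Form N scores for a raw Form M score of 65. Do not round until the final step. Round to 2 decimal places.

Mean-equated: 65 + (63.4 − 63.6) = 64.80
Linear-equated: (14.6/11.1)(65 − 63.6) + 63.4 = 65.241
Difference = 65.241 − 64.80 = 0.44

0.44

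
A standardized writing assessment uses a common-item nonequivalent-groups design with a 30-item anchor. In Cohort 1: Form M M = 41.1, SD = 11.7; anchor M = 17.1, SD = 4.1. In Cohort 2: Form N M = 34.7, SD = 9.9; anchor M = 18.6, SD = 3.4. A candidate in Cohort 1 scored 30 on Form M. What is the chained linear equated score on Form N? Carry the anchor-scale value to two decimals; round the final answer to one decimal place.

19.0

Form M → anchor (Cohort 1): v = (4.1/11.7)(30 − 41.1) + 17.1 = 13.21
anchor → Form N (Cohort 2): y = (9.9/3.4)(13.21 − 18.6) + 34.7 = 19.0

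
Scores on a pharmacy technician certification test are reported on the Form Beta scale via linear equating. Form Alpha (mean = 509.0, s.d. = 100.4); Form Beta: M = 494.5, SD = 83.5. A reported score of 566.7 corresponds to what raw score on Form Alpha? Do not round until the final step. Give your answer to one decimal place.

Invert y = (SD_Y/SD_X)(x − M_X) + M_Y:
x = (SD_X/SD_Y)(y − M_Y) + M_X = (100.4/83.5)(566.7 − 494.5) + 509.0
x = 1.202395 × 72.200 + 509.0 = 595.8

595.8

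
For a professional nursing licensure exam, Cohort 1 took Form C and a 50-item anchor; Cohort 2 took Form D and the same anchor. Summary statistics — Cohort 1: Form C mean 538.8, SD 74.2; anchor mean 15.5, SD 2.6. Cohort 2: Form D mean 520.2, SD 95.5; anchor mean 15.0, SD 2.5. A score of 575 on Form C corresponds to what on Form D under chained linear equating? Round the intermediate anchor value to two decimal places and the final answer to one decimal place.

Form C → anchor (Cohort 1): v = (2.6/74.2)(575 − 538.8) + 15.5 = 16.77
anchor → Form D (Cohort 2): y = (95.5/2.5)(16.77 − 15.0) + 520.2 = 587.8

587.8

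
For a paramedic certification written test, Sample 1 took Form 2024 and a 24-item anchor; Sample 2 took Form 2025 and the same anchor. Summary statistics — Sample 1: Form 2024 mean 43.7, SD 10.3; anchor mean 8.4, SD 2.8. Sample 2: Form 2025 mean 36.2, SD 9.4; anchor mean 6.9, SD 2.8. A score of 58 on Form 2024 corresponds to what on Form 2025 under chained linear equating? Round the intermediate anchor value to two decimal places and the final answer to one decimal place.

Form 2024 → anchor (Sample 1): v = (2.8/10.3)(58 − 43.7) + 8.4 = 12.29
anchor → Form 2025 (Sample 2): y = (9.4/2.8)(12.29 − 6.9) + 36.2 = 54.3

54.3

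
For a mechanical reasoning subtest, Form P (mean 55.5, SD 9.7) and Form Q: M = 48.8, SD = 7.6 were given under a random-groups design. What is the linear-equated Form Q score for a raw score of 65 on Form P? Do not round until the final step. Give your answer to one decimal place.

Linear equating: y = (SD_Y/SD_X)(x − M_X) + M_Y
y = (7.6/9.7)(65 − 55.5) + 48.8
y = 0.783505 × 9.5 + 48.8 = 7.4433 + 48.8 = 56.2

56.2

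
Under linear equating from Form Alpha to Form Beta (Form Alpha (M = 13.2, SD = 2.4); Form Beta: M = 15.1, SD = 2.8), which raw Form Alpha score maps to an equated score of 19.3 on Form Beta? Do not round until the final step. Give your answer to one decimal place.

Invert y = (SD_Y/SD_X)(x − M_X) + M_Y:
x = (SD_X/SD_Y)(y − M_Y) + M_X = (2.4/2.8)(19.3 − 15.1) + 13.2
x = 0.857143 × 4.200 + 13.2 = 16.8

16.8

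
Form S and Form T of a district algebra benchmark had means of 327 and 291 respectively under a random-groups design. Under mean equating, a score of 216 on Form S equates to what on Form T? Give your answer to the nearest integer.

Mean equating: y = x + (M_Y − M_X) = 216 + (291 − 327) = 180

180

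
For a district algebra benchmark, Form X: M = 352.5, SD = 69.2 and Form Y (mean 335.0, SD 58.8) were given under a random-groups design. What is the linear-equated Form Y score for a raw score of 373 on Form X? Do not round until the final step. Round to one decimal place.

352.4

Linear equating: y = (SD_Y/SD_X)(x − M_X) + M_Y
y = (58.8/69.2)(373 − 352.5) + 335.0
y = 0.849711 × 20.5 + 335.0 = 17.4191 + 335.0 = 352.4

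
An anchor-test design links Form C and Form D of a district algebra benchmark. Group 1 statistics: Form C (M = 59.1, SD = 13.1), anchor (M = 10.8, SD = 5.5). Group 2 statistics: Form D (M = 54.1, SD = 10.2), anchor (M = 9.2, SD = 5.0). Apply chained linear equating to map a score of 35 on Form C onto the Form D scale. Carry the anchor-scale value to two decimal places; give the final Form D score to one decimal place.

Form C → anchor (Group 1): v = (5.5/13.1)(35 − 59.1) + 10.8 = 0.68
anchor → Form D (Group 2): y = (10.2/5.0)(0.68 − 9.2) + 54.1 = 36.7

36.7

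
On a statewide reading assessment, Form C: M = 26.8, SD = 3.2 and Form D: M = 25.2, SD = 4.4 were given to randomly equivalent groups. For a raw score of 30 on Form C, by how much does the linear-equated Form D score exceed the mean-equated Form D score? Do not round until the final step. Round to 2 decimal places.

Mean-equated: 30 + (25.2 − 26.8) = 28.40
Linear-equated: (4.4/3.2)(30 − 26.8) + 25.2 = 29.600
Difference = 29.600 − 28.40 = 1.20

1.20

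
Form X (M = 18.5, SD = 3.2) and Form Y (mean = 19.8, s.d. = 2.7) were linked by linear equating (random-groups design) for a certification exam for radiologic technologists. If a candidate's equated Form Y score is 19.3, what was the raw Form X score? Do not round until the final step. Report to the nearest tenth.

Invert y = (SD_Y/SD_X)(x − M_X) + M_Y:
x = (SD_X/SD_Y)(y − M_Y) + M_X = (3.2/2.7)(19.3 − 19.8) + 18.5
x = 1.185185 × -0.500 + 18.5 = 17.9

17.9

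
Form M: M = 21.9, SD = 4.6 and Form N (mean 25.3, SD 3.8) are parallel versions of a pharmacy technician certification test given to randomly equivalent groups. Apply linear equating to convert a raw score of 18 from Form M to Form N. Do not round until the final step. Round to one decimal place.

22.1

Linear equating: y = (SD_Y/SD_X)(x − M_X) + M_Y
y = (3.8/4.6)(18 − 21.9) + 25.3
y = 0.826087 × -3.9 + 25.3 = -3.2217 + 25.3 = 22.1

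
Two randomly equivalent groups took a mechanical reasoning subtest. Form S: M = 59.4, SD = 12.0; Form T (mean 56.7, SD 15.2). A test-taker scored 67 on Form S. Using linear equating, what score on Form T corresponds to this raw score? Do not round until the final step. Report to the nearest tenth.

66.3

Linear equating: y = (SD_Y/SD_X)(x − M_X) + M_Y
y = (15.2/12.0)(67 − 59.4) + 56.7
y = 1.266667 × 7.6 + 56.7 = 9.6267 + 56.7 = 66.3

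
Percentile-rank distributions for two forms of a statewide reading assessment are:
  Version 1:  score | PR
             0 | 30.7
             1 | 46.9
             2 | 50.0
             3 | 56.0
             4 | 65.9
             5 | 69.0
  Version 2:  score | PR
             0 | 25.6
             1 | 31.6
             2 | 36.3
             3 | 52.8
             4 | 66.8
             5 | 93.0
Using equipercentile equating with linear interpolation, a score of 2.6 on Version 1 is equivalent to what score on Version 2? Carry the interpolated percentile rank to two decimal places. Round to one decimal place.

PR of 2.6 on Version 1: 50.0 + (2.6 − 2)/(3 − 2) × (56.0 − 50.0) = 53.60
On Version 2, PR 53.60 falls between score 3 (PR 52.8) and 4 (PR 66.8).
Interpolate: 3 + (53.60 − 52.8)/(66.8 − 52.8) × (4 − 3) = 3.1

3.1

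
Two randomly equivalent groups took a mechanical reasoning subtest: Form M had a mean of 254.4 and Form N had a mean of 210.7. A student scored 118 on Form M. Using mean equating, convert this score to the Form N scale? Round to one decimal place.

Mean equating: y = x + (M_Y − M_X) = 118 + (210.7 − 254.4) = 74.3

74.3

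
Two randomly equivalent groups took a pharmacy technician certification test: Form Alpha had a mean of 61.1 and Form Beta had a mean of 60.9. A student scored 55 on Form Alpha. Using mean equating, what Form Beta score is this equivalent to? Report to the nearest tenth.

Mean equating: y = x + (M_Y − M_X) = 55 + (60.9 − 61.1) = 54.8

54.8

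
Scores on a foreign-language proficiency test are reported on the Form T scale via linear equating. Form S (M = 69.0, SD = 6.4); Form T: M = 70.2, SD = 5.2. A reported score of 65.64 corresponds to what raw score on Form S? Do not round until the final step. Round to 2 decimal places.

Invert y = (SD_Y/SD_X)(x − M_X) + M_Y:
x = (SD_X/SD_Y)(y − M_Y) + M_X = (6.4/5.2)(65.64 − 70.2) + 69.0
x = 1.230769 × -4.560 + 69.0 = 63.39

63.39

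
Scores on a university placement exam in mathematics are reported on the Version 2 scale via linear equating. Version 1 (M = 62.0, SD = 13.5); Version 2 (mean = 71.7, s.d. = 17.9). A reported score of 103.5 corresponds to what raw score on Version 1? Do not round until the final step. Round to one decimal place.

Invert y = (SD_Y/SD_X)(x − M_X) + M_Y:
x = (SD_X/SD_Y)(y − M_Y) + M_X = (13.5/17.9)(103.5 − 71.7) + 62.0
x = 0.754190 × 31.800 + 62.0 = 86.0

86.0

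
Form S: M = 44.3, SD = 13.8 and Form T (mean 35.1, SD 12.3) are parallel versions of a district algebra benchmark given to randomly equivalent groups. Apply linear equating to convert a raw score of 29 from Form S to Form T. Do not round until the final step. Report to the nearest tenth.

21.5

Linear equating: y = (SD_Y/SD_X)(x − M_X) + M_Y
y = (12.3/13.8)(29 − 44.3) + 35.1
y = 0.891304 × -15.3 + 35.1 = -13.6370 + 35.1 = 21.5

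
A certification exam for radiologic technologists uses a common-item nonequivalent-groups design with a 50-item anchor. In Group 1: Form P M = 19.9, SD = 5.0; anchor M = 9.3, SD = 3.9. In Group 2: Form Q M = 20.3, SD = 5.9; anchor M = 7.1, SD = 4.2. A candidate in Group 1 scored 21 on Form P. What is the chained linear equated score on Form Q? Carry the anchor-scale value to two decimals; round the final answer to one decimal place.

Form P → anchor (Group 1): v = (3.9/5.0)(21 − 19.9) + 9.3 = 10.16
anchor → Form Q (Group 2): y = (5.9/4.2)(10.16 − 7.1) + 20.3 = 24.6

24.6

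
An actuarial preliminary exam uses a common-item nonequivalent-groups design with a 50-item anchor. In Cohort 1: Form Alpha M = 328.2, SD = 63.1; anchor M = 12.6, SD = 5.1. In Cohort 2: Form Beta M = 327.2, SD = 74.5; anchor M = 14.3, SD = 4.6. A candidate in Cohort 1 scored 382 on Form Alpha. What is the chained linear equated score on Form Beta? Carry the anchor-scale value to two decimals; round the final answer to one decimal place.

Form Alpha → anchor (Cohort 1): v = (5.1/63.1)(382 − 328.2) + 12.6 = 16.95
anchor → Form Beta (Cohort 2): y = (74.5/4.6)(16.95 − 14.3) + 327.2 = 370.1

370.1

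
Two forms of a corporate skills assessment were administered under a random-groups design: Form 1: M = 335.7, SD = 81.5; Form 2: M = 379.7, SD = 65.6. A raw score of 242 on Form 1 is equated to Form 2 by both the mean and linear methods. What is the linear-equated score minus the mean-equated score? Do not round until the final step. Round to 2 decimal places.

Mean-equated: 242 + (379.7 − 335.7) = 286.00
Linear-equated: (65.6/81.5)(242 − 335.7) + 379.7 = 304.280
Difference = 304.280 − 286.00 = 18.28

18.28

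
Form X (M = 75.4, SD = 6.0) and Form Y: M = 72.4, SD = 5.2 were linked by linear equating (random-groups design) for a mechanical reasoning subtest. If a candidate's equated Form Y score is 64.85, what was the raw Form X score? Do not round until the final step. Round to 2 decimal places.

66.69

Invert y = (SD_Y/SD_X)(x − M_X) + M_Y:
x = (SD_X/SD_Y)(y − M_Y) + M_X = (6.0/5.2)(64.85 − 72.4) + 75.4
x = 1.153846 × -7.550 + 75.4 = 66.69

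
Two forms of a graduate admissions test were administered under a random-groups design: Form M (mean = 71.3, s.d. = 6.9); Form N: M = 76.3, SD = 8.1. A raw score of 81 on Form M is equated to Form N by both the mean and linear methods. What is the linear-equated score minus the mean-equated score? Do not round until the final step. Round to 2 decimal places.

1.69

Mean-equated: 81 + (76.3 − 71.3) = 86.00
Linear-equated: (8.1/6.9)(81 − 71.3) + 76.3 = 87.687
Difference = 87.687 − 86.00 = 1.69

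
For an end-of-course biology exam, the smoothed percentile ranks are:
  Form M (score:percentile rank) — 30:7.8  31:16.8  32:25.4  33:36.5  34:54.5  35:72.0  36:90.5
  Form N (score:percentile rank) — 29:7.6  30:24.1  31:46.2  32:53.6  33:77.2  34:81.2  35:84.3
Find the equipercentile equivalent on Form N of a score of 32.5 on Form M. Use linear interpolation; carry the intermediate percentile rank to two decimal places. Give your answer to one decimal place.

30.3

PR of 32.5 on Form M: 25.4 + (32.5 − 32)/(33 − 32) × (36.5 − 25.4) = 30.95
On Form N, PR 30.95 falls between score 30 (PR 24.1) and 31 (PR 46.2).
Interpolate: 30 + (30.95 − 24.1)/(46.2 − 24.1) × (31 − 30) = 30.3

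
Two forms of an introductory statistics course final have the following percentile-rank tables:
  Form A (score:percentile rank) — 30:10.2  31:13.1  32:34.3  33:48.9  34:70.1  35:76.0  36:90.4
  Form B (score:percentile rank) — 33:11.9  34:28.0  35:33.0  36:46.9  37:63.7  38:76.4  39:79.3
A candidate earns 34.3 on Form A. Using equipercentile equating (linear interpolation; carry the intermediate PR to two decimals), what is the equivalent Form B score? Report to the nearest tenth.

PR of 34.3 on Form A: 70.1 + (34.3 − 34)/(35 − 34) × (76.0 − 70.1) = 71.87
On Form B, PR 71.87 falls between score 37 (PR 63.7) and 38 (PR 76.4).
Interpolate: 37 + (71.87 − 63.7)/(76.4 − 63.7) × (38 − 37) = 37.6

37.6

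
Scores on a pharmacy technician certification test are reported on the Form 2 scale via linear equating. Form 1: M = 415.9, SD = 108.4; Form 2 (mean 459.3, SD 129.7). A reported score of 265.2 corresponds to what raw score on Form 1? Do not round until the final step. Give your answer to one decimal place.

253.7

Invert y = (SD_Y/SD_X)(x − M_X) + M_Y:
x = (SD_X/SD_Y)(y − M_Y) + M_X = (108.4/129.7)(265.2 − 459.3) + 415.9
x = 0.835775 × -194.100 + 415.9 = 253.7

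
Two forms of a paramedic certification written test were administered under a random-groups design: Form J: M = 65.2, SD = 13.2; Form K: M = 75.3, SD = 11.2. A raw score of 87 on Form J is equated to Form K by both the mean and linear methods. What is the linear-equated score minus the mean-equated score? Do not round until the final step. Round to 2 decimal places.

-3.30

Mean-equated: 87 + (75.3 − 65.2) = 97.10
Linear-equated: (11.2/13.2)(87 − 65.2) + 75.3 = 93.797
Difference = 93.797 − 97.10 = -3.30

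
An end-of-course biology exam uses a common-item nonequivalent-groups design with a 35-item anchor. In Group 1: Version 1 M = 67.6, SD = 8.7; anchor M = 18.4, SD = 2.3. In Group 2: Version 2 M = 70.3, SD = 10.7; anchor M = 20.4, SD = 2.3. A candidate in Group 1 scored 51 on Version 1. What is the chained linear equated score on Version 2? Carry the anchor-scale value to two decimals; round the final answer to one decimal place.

Version 1 → anchor (Group 1): v = (2.3/8.7)(51 − 67.6) + 18.4 = 14.01
anchor → Version 2 (Group 2): y = (10.7/2.3)(14.01 − 20.4) + 70.3 = 40.6

40.6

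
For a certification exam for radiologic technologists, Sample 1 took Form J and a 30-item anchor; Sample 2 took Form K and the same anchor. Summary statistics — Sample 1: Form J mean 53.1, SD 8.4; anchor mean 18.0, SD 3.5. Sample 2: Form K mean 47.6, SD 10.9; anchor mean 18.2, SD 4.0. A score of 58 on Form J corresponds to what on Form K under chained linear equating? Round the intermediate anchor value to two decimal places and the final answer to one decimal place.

Form J → anchor (Sample 1): v = (3.5/8.4)(58 − 53.1) + 18.0 = 20.04
anchor → Form K (Sample 2): y = (10.9/4.0)(20.04 − 18.2) + 47.6 = 52.6

52.6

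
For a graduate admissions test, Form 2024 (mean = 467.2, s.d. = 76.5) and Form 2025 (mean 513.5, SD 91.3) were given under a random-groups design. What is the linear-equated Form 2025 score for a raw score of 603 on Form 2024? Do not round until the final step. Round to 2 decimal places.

Linear equating: y = (SD_Y/SD_X)(x − M_X) + M_Y
y = (91.3/76.5)(603 − 467.2) + 513.5
y = 1.193464 × 135.8 + 513.5 = 162.0724 + 513.5 = 675.57

675.57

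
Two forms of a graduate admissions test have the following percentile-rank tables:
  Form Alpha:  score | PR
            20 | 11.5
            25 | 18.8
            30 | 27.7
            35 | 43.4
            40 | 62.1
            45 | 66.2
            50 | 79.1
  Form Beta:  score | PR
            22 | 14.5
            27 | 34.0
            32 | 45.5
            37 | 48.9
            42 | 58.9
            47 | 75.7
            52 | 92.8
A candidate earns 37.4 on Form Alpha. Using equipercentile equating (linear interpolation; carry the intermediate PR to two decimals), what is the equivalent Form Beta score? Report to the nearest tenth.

PR of 37.4 on Form Alpha: 43.4 + (37.4 − 35)/(40 − 35) × (62.1 − 43.4) = 52.38
On Form Beta, PR 52.38 falls between score 37 (PR 48.9) and 42 (PR 58.9).
Interpolate: 37 + (52.38 − 48.9)/(58.9 − 48.9) × (42 − 37) = 38.7

38.7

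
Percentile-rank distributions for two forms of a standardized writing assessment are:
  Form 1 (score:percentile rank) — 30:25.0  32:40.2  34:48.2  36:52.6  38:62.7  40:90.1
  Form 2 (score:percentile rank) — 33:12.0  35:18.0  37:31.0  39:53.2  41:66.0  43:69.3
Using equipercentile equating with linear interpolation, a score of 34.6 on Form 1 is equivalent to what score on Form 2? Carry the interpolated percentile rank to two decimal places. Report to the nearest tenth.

PR of 34.6 on Form 1: 48.2 + (34.6 − 34)/(36 − 34) × (52.6 − 48.2) = 49.52
On Form 2, PR 49.52 falls between score 37 (PR 31.0) and 39 (PR 53.2).
Interpolate: 37 + (49.52 − 31.0)/(53.2 − 31.0) × (39 − 37) = 38.7

38.7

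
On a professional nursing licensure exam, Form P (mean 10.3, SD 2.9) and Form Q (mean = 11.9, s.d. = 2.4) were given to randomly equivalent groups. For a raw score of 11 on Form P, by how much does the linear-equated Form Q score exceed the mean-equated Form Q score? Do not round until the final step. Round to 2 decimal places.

-0.12

Mean-equated: 11 + (11.9 − 10.3) = 12.60
Linear-equated: (2.4/2.9)(11 − 10.3) + 11.9 = 12.479
Difference = 12.479 − 12.60 = -0.12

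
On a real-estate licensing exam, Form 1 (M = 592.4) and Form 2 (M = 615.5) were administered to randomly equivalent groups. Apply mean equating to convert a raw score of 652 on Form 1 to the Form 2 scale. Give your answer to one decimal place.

675.1

Mean equating: y = x + (M_Y − M_X) = 652 + (615.5 − 592.4) = 675.1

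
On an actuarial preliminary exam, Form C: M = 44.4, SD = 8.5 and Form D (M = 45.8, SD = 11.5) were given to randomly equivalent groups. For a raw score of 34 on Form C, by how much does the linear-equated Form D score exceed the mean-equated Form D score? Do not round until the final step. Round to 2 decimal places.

Mean-equated: 34 + (45.8 − 44.4) = 35.40
Linear-equated: (11.5/8.5)(34 − 44.4) + 45.8 = 31.729
Difference = 31.729 − 35.40 = -3.67

-3.67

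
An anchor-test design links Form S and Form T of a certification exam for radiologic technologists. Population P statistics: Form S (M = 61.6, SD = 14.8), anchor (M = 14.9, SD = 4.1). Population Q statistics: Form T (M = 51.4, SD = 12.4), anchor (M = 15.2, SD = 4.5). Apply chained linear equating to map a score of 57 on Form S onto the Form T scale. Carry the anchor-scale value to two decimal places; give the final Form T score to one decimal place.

Form S → anchor (Population P): v = (4.1/14.8)(57 − 61.6) + 14.9 = 13.63
anchor → Form T (Population Q): y = (12.4/4.5)(13.63 − 15.2) + 51.4 = 47.1

47.1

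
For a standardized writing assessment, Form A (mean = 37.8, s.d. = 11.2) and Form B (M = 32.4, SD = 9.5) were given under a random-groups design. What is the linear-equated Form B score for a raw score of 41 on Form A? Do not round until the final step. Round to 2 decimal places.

Linear equating: y = (SD_Y/SD_X)(x − M_X) + M_Y
y = (9.5/11.2)(41 − 37.8) + 32.4
y = 0.848214 × 3.2 + 32.4 = 2.7143 + 32.4 = 35.11

35.11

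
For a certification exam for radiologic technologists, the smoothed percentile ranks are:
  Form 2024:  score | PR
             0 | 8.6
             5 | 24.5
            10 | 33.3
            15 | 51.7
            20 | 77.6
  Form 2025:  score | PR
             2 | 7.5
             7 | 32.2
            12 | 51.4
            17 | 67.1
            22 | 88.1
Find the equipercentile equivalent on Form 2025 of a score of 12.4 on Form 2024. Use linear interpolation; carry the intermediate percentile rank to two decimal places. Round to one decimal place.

PR of 12.4 on Form 2024: 33.3 + (12.4 − 10)/(15 − 10) × (51.7 − 33.3) = 42.13
On Form 2025, PR 42.13 falls between score 7 (PR 32.2) and 12 (PR 51.4).
Interpolate: 7 + (42.13 − 32.2)/(51.4 − 32.2) × (12 − 7) = 9.6

9.6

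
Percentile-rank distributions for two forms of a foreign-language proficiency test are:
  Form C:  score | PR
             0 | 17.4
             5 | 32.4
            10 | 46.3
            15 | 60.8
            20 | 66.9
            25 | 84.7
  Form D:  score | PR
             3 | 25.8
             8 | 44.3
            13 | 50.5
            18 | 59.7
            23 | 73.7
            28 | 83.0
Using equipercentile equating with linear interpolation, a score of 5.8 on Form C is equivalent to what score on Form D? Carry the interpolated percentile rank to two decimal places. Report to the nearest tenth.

PR of 5.8 on Form C: 32.4 + (5.8 − 5)/(10 − 5) × (46.3 − 32.4) = 34.62
On Form D, PR 34.62 falls between score 3 (PR 25.8) and 8 (PR 44.3).
Interpolate: 3 + (34.62 − 25.8)/(44.3 − 25.8) × (8 − 3) = 5.4

5.4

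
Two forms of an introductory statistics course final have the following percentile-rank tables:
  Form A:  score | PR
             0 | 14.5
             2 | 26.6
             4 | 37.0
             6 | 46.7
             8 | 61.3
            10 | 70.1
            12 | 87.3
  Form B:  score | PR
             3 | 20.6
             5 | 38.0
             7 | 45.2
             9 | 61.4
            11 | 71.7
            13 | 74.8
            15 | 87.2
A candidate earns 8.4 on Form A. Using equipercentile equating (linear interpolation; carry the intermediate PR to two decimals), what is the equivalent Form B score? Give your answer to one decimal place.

9.3

PR of 8.4 on Form A: 61.3 + (8.4 − 8)/(10 − 8) × (70.1 − 61.3) = 63.06
On Form B, PR 63.06 falls between score 9 (PR 61.4) and 11 (PR 71.7).
Interpolate: 9 + (63.06 − 61.4)/(71.7 − 61.4) × (11 − 9) = 9.3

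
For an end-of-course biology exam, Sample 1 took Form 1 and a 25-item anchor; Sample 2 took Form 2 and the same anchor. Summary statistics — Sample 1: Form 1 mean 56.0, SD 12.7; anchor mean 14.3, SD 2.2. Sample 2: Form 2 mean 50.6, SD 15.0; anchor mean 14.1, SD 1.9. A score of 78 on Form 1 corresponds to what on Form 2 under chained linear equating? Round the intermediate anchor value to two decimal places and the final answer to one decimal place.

Form 1 → anchor (Sample 1): v = (2.2/12.7)(78 − 56.0) + 14.3 = 18.11
anchor → Form 2 (Sample 2): y = (15.0/1.9)(18.11 − 14.1) + 50.6 = 82.3

82.3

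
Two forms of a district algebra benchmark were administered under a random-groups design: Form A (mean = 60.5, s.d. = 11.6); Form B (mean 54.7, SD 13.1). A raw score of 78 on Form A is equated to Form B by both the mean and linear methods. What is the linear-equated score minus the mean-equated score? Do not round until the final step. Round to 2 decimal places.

Mean-equated: 78 + (54.7 − 60.5) = 72.20
Linear-equated: (13.1/11.6)(78 − 60.5) + 54.7 = 74.463
Difference = 74.463 − 72.20 = 2.26

2.26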